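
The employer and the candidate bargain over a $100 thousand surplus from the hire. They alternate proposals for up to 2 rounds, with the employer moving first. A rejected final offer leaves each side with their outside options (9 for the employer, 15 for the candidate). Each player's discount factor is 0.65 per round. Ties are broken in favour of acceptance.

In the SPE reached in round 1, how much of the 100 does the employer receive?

Solve by backward induction from round 2.
Round 2 (the candidate proposes): the employer gets 9 if talks fail, so the candidate offers 9 and keeps 91.
Round 1 (the employer proposes): the candidate can get 91 next round, worth 0.65 × 91 = 59.15 now, so the employer offers 59.15, keeping 40.85.

40.85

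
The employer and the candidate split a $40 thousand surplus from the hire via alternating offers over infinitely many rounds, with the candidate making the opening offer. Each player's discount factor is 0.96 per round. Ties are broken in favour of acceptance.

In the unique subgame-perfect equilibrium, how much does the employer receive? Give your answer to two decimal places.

When the candidate proposes, the employer accepts any offer worth at least 0.96 times what the employer would get by proposing next round; and vice versa.
This gives x = 40 − 0.96y and y = 40 − 0.96x, where x and y are each side's share when it proposes.
Hence (1 − 0.96·0.96)x = 40(1 − 0.96), i.e. 0.0784·x = 1.6.
x ≈ 20.4082; the employer's share is 40 − x ≈ 19.5918.

19.59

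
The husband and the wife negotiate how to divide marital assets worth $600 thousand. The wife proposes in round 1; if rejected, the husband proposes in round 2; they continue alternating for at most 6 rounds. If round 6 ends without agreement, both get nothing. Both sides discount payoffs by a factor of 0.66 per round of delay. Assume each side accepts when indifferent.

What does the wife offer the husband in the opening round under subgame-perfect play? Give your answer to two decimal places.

268.43

Work backward from the last round.
Round 6 (the husband proposes): rejection yields 0 for the wife; the husband offers 0 and keeps 600.
Round 5 (the wife proposes): the husband can get 600 next round, worth 0.66 × 600 = 396 now. The wife offers 396 and keeps 600 − 396 = 204.
Round 4 (the husband proposes): the wife can get 204 next round, worth 0.66 × 204 = 134.64 now. The husband offers 134.64 and keeps 600 − 134.64 = 465.36.
Round 3 (the wife proposes): the husband can get 465.36 next round, worth 0.66 × 465.36 = 307.1376 now, so the wife offers 307.1376, keeping 292.8624.
Round 2 (the husband proposes): the wife can get 292.8624 next round, worth 0.66 × 292.8624 = 193.289184 now; the husband offers that and keeps 406.710816.
Round 1 (the wife proposes): the husband can get 406.710816 next round, worth 0.66 × 406.710816 = 268.42913856 now; the wife offers that and keeps 331.57086144.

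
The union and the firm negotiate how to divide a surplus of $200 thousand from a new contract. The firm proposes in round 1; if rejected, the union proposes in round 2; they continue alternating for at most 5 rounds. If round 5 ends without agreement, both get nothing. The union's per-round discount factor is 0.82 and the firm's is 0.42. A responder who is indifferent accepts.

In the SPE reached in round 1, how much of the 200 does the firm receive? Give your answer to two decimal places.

Round 5 (the firm proposes): the union will accept anything ≥ 0, so the firm offers 0 and keeps 200.
Round 4 (the union proposes): the firm can get 200 next round, worth 0.42 × 200 = 84 now. The union offers 84 and keeps 200 − 84 = 116.
Round 3 (the firm proposes): the union can get 116 next round, worth 0.82 × 116 = 95.12 now; the firm offers that and keeps 104.88.
Round 2 (the union proposes): the firm can get 104.88 next round, worth 0.42 × 104.88 = 44.0496 now. The union offers 44.0496 and keeps 200 − 44.0496 = 155.9504.
Round 1 (the firm proposes): the union can get 155.9504 next round, worth 0.82 × 155.9504 = 127.879328 now, so the firm offers 127.879328, keeping 72.120672.

72.12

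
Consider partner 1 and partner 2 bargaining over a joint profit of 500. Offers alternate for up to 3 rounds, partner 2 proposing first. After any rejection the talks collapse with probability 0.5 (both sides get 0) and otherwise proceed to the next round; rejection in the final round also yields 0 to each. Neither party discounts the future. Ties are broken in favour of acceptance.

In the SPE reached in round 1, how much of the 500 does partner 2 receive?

By backward induction:
Round 3 (partner 2 proposes): partner 1 will accept anything ≥ 0, so partner 2 offers 0 and keeps 500.
Round 2 (partner 1 proposes): rejecting gives partner 2 an expected 0.5 × 500 = 250; partner 1 offers that and keeps 250.
Round 1 (partner 2 proposes): rejecting gives partner 1 an expected 0.5 × 250 = 125. Partner 2 offers 125 and keeps 500 − 125 = 375.

375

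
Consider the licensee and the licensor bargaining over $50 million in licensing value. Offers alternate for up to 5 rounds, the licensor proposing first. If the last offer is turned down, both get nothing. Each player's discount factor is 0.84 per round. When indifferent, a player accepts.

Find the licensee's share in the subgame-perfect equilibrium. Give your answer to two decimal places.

Round 5 (the licensor proposes): the licensee will accept anything ≥ 0, so the licensor offers 0 and keeps 50.
Round 4 (the licensee proposes): the licensor can get 50 next round, worth 0.84 × 50 = 42 now, so the licensee offers 42, keeping 8.
Round 3 (the licensor proposes): the licensee can get 8 next round, worth 0.84 × 8 = 6.72 now. The licensor offers 6.72 and keeps 50 − 6.72 = 43.28.
Round 2 (the licensee proposes): the licensor can get 43.28 next round, worth 0.84 × 43.28 = 36.3552 now. The licensee offers 36.3552 and keeps 50 − 36.3552 = 13.6448.
Round 1 (the licensor proposes): the licensee can get 13.6448 next round, worth 0.84 × 13.6448 = 11.461632 now. The licensor offers 11.461632 and keeps 50 − 11.461632 = 38.538368.

11.46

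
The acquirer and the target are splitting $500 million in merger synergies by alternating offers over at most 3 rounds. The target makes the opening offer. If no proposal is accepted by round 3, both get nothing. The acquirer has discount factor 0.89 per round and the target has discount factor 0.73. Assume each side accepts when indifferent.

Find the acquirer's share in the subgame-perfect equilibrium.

Solve by backward induction from round 3.
Round 3 (the target proposes): the acquirer will accept anything ≥ 0, so the target offers 0 and keeps 500.
Round 2 (the acquirer proposes): the target can get 500 next round, worth 0.73 × 500 = 365 now; the acquirer offers that and keeps 135.
Round 1 (the target proposes): the acquirer can get 135 next round, worth 0.89 × 135 = 120.15 now, so the target offers 120.15, keeping 379.85.

120.15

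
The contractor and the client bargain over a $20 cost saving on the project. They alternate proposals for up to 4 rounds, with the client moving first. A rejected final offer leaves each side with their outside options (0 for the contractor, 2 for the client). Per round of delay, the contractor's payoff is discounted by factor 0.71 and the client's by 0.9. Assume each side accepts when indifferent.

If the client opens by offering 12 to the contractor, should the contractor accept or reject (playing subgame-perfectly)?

Work out the contractor's continuation value if the offer is rejected.
Round 4 (the contractor proposes): the client gets 2 if talks fail, so the contractor offers 2 and keeps 18.
Round 3 (the client proposes): the contractor can get 18 next round, worth 0.71 × 18 = 12.78 now; the client offers that and keeps 7.22.
Round 2 (the contractor proposes): the client can get 7.22 next round, worth 0.9 × 7.22 = 6.498 now; the contractor offers that and keeps 13.502.
So by rejecting in round 1, the contractor gets 13.502 next round, worth 0.71 × 13.502 = 9.58642 now.
Offer 12 ≥ 9.58642, so the contractor accepts.

Accept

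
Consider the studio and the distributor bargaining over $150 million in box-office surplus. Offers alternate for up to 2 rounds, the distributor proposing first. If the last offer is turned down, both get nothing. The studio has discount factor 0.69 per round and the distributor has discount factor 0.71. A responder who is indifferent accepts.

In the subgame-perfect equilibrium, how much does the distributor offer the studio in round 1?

Round 2 (the studio proposes): the distributor will accept anything ≥ 0, so the studio offers 0 and keeps 150.
Round 1 (the distributor proposes): the studio can get 150 next round, worth 0.69 × 150 = 103.5 now, so the distributor offers 103.5, keeping 46.5.

103.5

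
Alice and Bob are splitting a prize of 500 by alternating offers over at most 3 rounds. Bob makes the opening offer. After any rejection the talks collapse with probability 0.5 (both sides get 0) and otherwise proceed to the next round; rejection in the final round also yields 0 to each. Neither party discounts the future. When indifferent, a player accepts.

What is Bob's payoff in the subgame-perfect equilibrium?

375

Round 3 (Bob proposes): Alice will accept anything ≥ 0, so Bob offers 0 and keeps 500.
Round 2 (Alice proposes): rejecting gives Bob an expected 0.5 × 500 = 250, so Alice offers 250, keeping 250.
Round 1 (Bob proposes): rejecting gives Alice an expected 0.5 × 250 = 125. Bob offers 125 and keeps 500 − 125 = 375.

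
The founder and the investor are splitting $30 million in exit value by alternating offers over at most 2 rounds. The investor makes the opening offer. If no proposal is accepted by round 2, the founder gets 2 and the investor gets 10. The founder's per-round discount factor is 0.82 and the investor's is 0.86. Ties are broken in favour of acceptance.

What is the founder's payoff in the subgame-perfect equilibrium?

16.4

Round 2 (the founder proposes): the investor gets 10 if talks fail, so the founder offers 10 and keeps 20.
Round 1 (the investor proposes): the founder can get 20 next round, worth 0.82 × 20 = 16.4 now; the investor offers that and keeps 13.6.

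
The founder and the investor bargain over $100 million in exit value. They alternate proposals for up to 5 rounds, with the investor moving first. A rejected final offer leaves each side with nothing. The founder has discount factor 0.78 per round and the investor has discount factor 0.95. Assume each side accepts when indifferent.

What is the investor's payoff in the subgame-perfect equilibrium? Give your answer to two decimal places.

Round 5 (the investor proposes): the founder will accept anything ≥ 0, so the investor offers 0 and keeps 100.
Round 4 (the founder proposes): the investor can get 100 next round, worth 0.95 × 100 = 95 now; the founder offers that and keeps 5.
Round 3 (the investor proposes): the founder can get 5 next round, worth 0.78 × 5 = 3.9 now, so the investor offers 3.9, keeping 96.1.
Round 2 (the founder proposes): the investor can get 96.1 next round, worth 0.95 × 96.1 = 91.295 now; the founder offers that and keeps 8.705.
Round 1 (the investor proposes): the founder can get 8.705 next round, worth 0.78 × 8.705 = 6.7899 now; the investor offers that and keeps 93.2101.

93.21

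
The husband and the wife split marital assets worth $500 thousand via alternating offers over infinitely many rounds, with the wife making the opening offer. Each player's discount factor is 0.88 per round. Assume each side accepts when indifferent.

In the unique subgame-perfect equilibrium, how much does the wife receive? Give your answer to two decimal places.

265.96

When the wife proposes, the husband accepts any offer worth at least 0.88 times what the husband would get by proposing next round; and vice versa.
This gives x = 500 − 0.88y and y = 500 − 0.88x, where x and y are each side's share when it proposes.
Hence (1 − 0.88·0.88)x = 500(1 − 0.88), i.e. 0.2256·x = 60.
x ≈ 265.9574; the husband's share is 500 − x ≈ 234.0426.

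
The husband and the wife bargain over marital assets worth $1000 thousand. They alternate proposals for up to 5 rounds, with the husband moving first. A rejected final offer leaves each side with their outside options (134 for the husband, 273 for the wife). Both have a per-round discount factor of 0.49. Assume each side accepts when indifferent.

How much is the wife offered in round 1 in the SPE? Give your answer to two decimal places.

Round 5 (the husband proposes): the wife gets 273 if talks fail, so the husband offers 273 and keeps 727.
Round 4 (the wife proposes): the husband can get 727 next round, worth 0.49 × 727 = 356.23 now; the wife offers that and keeps 643.77.
Round 3 (the husband proposes): the wife can get 643.77 next round, worth 0.49 × 643.77 = 315.4473 now, so the husband offers 315.4473, keeping 684.5527.
Round 2 (the wife proposes): the husband can get 684.5527 next round, worth 0.49 × 684.5527 = 335.430823 now. The wife offers 335.430823 and keeps 1000 − 335.430823 = 664.569177.
Round 1 (the husband proposes): the wife can get 664.569177 next round, worth 0.49 × 664.569177 = 325.63889673 now. The husband offers 325.63889673 and keeps 1000 − 325.63889673 = 674.36110327.

325.64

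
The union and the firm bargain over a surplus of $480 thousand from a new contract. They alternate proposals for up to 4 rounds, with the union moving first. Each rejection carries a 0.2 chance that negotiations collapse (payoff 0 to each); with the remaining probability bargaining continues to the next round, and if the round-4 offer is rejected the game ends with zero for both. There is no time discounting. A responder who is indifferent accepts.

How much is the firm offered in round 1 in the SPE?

Round 4 (the firm proposes): rejection yields 0 for the union; the firm offers 0 and keeps 480.
Round 3 (the union proposes): rejecting gives the firm an expected 0.8 × 480 = 384; the union offers that and keeps 96.
Round 2 (the firm proposes): rejecting gives the union an expected 0.8 × 96 = 76.8, so the firm offers 76.8, keeping 403.2.
Round 1 (the union proposes): rejecting gives the firm an expected 0.8 × 403.2 = 322.56, so the union offers 322.56, keeping 157.44.

322.56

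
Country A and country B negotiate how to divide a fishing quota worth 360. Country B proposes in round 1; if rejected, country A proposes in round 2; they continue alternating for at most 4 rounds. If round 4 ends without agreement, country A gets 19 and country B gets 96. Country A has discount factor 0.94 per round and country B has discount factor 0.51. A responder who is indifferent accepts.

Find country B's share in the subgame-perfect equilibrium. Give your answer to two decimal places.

75.22

Round 4 (country A proposes): country B gets 96 if talks fail, so country A offers 96 and keeps 264.
Round 3 (country B proposes): country A can get 264 next round, worth 0.94 × 264 = 248.16 now. Country B offers 248.16 and keeps 360 − 248.16 = 111.84.
Round 2 (country A proposes): country B can get 111.84 next round, worth 0.51 × 111.84 = 57.0384 now, so country A offers 57.0384, keeping 302.9616.
Round 1 (country B proposes): country A can get 302.9616 next round, worth 0.94 × 302.9616 = 284.783904 now; country B offers that and keeps 75.216096.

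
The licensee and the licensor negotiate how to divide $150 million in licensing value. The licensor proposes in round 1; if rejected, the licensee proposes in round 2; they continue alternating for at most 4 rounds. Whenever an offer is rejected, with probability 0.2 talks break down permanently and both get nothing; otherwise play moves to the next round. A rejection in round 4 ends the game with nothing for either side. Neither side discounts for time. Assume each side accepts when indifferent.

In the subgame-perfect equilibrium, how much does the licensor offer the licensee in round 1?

Round 4 (the licensee proposes): the licensor will accept anything ≥ 0, so the licensee offers 0 and keeps 150.
Round 3 (the licensor proposes): rejecting gives the licensee an expected 0.8 × 150 = 120; the licensor offers that and keeps 30.
Round 2 (the licensee proposes): rejecting gives the licensor an expected 0.8 × 30 = 24, so the licensee offers 24, keeping 126.
Round 1 (the licensor proposes): rejecting gives the licensee an expected 0.8 × 126 = 100.8. The licensor offers 100.8 and keeps 150 − 100.8 = 49.2.

100.8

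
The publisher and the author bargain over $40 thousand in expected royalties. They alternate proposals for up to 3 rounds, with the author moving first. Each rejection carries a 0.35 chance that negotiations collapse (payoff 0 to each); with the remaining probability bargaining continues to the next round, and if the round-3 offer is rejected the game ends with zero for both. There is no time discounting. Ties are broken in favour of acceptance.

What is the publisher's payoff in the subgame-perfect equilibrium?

9.1

Round 3 (the author proposes): rejection yields 0 for the publisher; the author offers 0 and keeps 40.
Round 2 (the publisher proposes): rejecting gives the author an expected 0.65 × 40 = 26. The publisher offers 26 and keeps 40 − 26 = 14.
Round 1 (the author proposes): rejecting gives the publisher an expected 0.65 × 14 = 9.1. The author offers 9.1 and keeps 40 − 9.1 = 30.9.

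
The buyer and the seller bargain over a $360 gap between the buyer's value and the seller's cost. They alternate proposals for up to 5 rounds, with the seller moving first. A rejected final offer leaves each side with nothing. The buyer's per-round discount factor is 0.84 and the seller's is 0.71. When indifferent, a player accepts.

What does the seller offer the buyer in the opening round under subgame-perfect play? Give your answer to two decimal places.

Round 5 (the seller proposes): rejection yields 0 for the buyer; the seller offers 0 and keeps 360.
Round 4 (the buyer proposes): the seller can get 360 next round, worth 0.71 × 360 = 255.6 now, so the buyer offers 255.6, keeping 104.4.
Round 3 (the seller proposes): the buyer can get 104.4 next round, worth 0.84 × 104.4 = 87.696 now; the seller offers that and keeps 272.304.
Round 2 (the buyer proposes): the seller can get 272.304 next round, worth 0.71 × 272.304 = 193.33584 now; the buyer offers that and keeps 166.66416.
Round 1 (the seller proposes): the buyer can get 166.66416 next round, worth 0.84 × 166.66416 = 139.9978944 now; the seller offers that and keeps 220.0021056.

140.00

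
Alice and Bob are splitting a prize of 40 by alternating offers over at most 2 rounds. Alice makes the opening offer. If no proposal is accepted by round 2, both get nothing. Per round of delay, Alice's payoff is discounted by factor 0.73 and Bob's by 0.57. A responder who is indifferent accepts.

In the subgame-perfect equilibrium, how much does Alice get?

By backward induction:
Round 2 (Bob proposes): rejection yields 0 for Alice; Bob offers 0 and keeps 40.
Round 1 (Alice proposes): Bob can get 40 next round, worth 0.57 × 40 = 22.8 now; Alice offers that and keeps 17.2.

17.2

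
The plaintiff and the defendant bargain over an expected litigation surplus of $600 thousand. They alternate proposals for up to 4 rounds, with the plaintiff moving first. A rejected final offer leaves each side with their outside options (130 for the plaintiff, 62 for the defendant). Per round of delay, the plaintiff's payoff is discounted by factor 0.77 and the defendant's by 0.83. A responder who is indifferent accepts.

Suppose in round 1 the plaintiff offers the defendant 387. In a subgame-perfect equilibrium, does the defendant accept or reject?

Accept

Round 4 (the defendant proposes): the plaintiff gets 130 if talks fail, so the defendant offers 130 and keeps 470.
Round 3 (the plaintiff proposes): the defendant can get 470 next round, worth 0.83 × 470 = 390.1 now. The plaintiff offers 390.1 and keeps 600 − 390.1 = 209.9.
Round 2 (the defendant proposes): the plaintiff can get 209.9 next round, worth 0.77 × 209.9 = 161.623 now. The defendant offers 161.623 and keeps 600 − 161.623 = 438.377.
So by rejecting in round 1, the defendant gets 438.377 next round, worth 0.83 × 438.377 = 363.85291 now.
Offer 387 ≥ 363.85291, so the defendant accepts.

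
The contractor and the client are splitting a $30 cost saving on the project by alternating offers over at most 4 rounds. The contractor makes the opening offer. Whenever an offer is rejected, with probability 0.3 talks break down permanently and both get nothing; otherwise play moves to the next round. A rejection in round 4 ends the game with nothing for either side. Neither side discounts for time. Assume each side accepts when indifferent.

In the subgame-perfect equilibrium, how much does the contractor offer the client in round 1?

16.59

Round 4 (the client proposes): rejection yields 0 for the contractor; the client offers 0 and keeps 30.
Round 3 (the contractor proposes): rejecting gives the client an expected 0.7 × 30 = 21, so the contractor offers 21, keeping 9.
Round 2 (the client proposes): rejecting gives the contractor an expected 0.7 × 9 = 6.3; the client offers that and keeps 23.7.
Round 1 (the contractor proposes): rejecting gives the client an expected 0.7 × 23.7 = 16.59, so the contractor offers 16.59, keeping 13.41.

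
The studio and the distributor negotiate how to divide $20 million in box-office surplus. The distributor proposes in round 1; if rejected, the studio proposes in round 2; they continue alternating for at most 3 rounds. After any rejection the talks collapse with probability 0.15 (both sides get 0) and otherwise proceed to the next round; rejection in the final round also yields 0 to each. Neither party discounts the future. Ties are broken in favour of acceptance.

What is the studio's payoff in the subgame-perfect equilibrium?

By backward induction:
Round 3 (the distributor proposes): the studio will accept anything ≥ 0, so the distributor offers 0 and keeps 20.
Round 2 (the studio proposes): rejecting gives the distributor an expected 0.85 × 20 = 17, so the studio offers 17, keeping 3.
Round 1 (the distributor proposes): rejecting gives the studio an expected 0.85 × 3 = 2.55; the distributor offers that and keeps 17.45.

2.55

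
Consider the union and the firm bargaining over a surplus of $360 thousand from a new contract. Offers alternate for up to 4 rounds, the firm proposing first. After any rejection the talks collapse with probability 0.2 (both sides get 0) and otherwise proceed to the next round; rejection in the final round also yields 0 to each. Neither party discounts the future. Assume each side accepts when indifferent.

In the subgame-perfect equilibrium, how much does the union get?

By backward induction:
Round 4 (the union proposes): rejection yields 0 for the firm; the union offers 0 and keeps 360.
Round 3 (the firm proposes): rejecting gives the union an expected 0.8 × 360 = 288, so the firm offers 288, keeping 72.
Round 2 (the union proposes): rejecting gives the firm an expected 0.8 × 72 = 57.6. The union offers 57.6 and keeps 360 − 57.6 = 302.4.
Round 1 (the firm proposes): rejecting gives the union an expected 0.8 × 302.4 = 241.92. The firm offers 241.92 and keeps 360 − 241.92 = 118.08.

241.92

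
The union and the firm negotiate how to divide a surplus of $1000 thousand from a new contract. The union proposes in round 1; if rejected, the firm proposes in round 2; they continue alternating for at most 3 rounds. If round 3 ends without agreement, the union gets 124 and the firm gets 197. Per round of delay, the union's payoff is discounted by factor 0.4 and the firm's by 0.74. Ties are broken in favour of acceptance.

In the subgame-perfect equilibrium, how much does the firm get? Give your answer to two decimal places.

Round 3 (the union proposes): the firm gets 197 if talks fail, so the union offers 197 and keeps 803.
Round 2 (the firm proposes): the union can get 803 next round, worth 0.4 × 803 = 321.2 now. The firm offers 321.2 and keeps 1000 − 321.2 = 678.8.
Round 1 (the union proposes): the firm can get 678.8 next round, worth 0.74 × 678.8 = 502.312 now. The union offers 502.312 and keeps 1000 − 502.312 = 497.688.

502.31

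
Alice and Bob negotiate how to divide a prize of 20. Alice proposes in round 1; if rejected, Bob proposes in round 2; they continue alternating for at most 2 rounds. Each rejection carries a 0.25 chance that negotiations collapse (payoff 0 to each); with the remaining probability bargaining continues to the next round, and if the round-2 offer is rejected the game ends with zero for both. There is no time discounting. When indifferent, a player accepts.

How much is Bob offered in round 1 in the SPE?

Round 2 (Bob proposes): Alice will accept anything ≥ 0, so Bob offers 0 and keeps 20.
Round 1 (Alice proposes): rejecting gives Bob an expected 0.75 × 20 = 15, so Alice offers 15, keeping 5.

15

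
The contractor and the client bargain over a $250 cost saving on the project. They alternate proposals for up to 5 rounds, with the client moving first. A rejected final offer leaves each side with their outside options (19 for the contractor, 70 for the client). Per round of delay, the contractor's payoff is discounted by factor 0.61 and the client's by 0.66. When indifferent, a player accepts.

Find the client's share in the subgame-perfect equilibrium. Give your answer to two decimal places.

Round 5 (the client proposes): the contractor gets 19 if talks fail, so the client offers 19 and keeps 231.
Round 4 (the contractor proposes): the client can get 231 next round, worth 0.66 × 231 = 152.46 now. The contractor offers 152.46 and keeps 250 − 152.46 = 97.54.
Round 3 (the client proposes): the contractor can get 97.54 next round, worth 0.61 × 97.54 = 59.4994 now; the client offers that and keeps 190.5006.
Round 2 (the contractor proposes): the client can get 190.5006 next round, worth 0.66 × 190.5006 = 125.730396 now, so the contractor offers 125.730396, keeping 124.269604.
Round 1 (the client proposes): the contractor can get 124.269604 next round, worth 0.61 × 124.269604 = 75.80445844 now. The client offers 75.80445844 and keeps 250 − 75.80445844 = 174.19554156.

174.20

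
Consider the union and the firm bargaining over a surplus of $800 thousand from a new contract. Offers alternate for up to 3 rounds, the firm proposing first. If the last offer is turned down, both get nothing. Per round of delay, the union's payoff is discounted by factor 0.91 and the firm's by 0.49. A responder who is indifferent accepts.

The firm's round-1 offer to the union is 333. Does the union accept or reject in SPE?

Round 3 (the firm proposes): the union will accept anything ≥ 0, so the firm offers 0 and keeps 800.
Round 2 (the union proposes): the firm can get 800 next round, worth 0.49 × 800 = 392 now. The union offers 392 and keeps 800 − 392 = 408.
So by rejecting in round 1, the union gets 408 next round, worth 0.91 × 408 = 371.28 now.
Offer 333 < 371.28, so the union rejects.

Reject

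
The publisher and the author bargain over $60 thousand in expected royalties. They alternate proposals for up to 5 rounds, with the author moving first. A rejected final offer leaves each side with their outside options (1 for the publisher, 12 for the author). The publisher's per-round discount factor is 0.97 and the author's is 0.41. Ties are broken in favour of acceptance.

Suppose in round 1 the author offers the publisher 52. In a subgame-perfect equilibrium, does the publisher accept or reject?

Round 5 (the author proposes): the publisher gets 1 if talks fail, so the author offers 1 and keeps 59.
Round 4 (the publisher proposes): the author can get 59 next round, worth 0.41 × 59 = 24.19 now, so the publisher offers 24.19, keeping 35.81.
Round 3 (the author proposes): the publisher can get 35.81 next round, worth 0.97 × 35.81 = 34.7357 now. The author offers 34.7357 and keeps 60 − 34.7357 = 25.2643.
Round 2 (the publisher proposes): the author can get 25.2643 next round, worth 0.41 × 25.2643 = 10.358363 now; the publisher offers that and keeps 49.641637.
So by rejecting in round 1, the publisher gets 49.641637 next round, worth 0.97 × 49.641637 = 48.15238789 now.
Offer 52 ≥ 48.15238789, so the publisher accepts.

Accept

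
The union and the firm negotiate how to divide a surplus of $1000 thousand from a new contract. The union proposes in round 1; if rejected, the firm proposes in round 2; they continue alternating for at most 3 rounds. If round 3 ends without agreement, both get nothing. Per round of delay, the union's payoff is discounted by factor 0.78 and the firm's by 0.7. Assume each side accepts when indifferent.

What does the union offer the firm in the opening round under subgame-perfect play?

By backward induction:
Round 3 (the union proposes): rejection yields 0 for the firm; the union offers 0 and keeps 1000.
Round 2 (the firm proposes): the union can get 1000 next round, worth 0.78 × 1000 = 780 now. The firm offers 780 and keeps 1000 − 780 = 220.
Round 1 (the union proposes): the firm can get 220 next round, worth 0.7 × 220 = 154 now. The union offers 154 and keeps 1000 − 154 = 846.

154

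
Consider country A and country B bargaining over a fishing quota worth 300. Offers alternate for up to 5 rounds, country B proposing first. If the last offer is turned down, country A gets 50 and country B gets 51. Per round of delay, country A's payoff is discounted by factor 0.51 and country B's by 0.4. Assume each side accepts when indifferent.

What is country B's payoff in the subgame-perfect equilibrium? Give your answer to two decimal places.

187.39

Work backward from the last round.
Round 5 (country B proposes): country A gets 50 if talks fail, so country B offers 50 and keeps 250.
Round 4 (country A proposes): country B can get 250 next round, worth 0.4 × 250 = 100 now, so country A offers 100, keeping 200.
Round 3 (country B proposes): country A can get 200 next round, worth 0.51 × 200 = 102 now, so country B offers 102, keeping 198.
Round 2 (country A proposes): country B can get 198 next round, worth 0.4 × 198 = 79.2 now. Country A offers 79.2 and keeps 300 − 79.2 = 220.8.
Round 1 (country B proposes): country A can get 220.8 next round, worth 0.51 × 220.8 = 112.608 now, so country B offers 112.608, keeping 187.392.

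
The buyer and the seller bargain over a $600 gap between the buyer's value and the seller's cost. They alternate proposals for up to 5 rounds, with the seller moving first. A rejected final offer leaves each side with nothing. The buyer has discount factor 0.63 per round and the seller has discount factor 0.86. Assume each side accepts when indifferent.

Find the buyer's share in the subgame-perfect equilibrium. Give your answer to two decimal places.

81.59

Round 5 (the seller proposes): rejection yields 0 for the buyer; the seller offers 0 and keeps 600.
Round 4 (the buyer proposes): the seller can get 600 next round, worth 0.86 × 600 = 516 now, so the buyer offers 516, keeping 84.
Round 3 (the seller proposes): the buyer can get 84 next round, worth 0.63 × 84 = 52.92 now. The seller offers 52.92 and keeps 600 − 52.92 = 547.08.
Round 2 (the buyer proposes): the seller can get 547.08 next round, worth 0.86 × 547.08 = 470.4888 now; the buyer offers that and keeps 129.5112.
Round 1 (the seller proposes): the buyer can get 129.5112 next round, worth 0.63 × 129.5112 = 81.592056 now; the seller offers that and keeps 518.407944.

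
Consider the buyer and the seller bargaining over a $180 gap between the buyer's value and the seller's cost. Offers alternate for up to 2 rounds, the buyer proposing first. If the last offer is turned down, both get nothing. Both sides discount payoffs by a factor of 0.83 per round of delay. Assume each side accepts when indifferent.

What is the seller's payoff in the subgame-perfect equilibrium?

149.4

Round 2 (the seller proposes): rejection yields 0 for the buyer; the seller offers 0 and keeps 180.
Round 1 (the buyer proposes): the seller can get 180 next round, worth 0.83 × 180 = 149.4 now; the buyer offers that and keeps 30.6.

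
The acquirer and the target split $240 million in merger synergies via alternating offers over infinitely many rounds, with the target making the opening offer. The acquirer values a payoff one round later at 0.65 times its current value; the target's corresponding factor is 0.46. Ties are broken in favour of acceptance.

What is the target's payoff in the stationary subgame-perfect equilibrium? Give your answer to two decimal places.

119.83

In a stationary SPE each proposer offers the other exactly their discounted continuation value.
If the target keeps x when proposing and the acquirer keeps y when proposing, then x = 240 − 0.65y and y = 240 − 0.46x.
Solving: x = 240(1 − 0.65) / (1 − 0.46·0.65) = 84 / 0.701 ≈ 119.8288.
The acquirer gets 240 − 119.8288 ≈ 120.1712.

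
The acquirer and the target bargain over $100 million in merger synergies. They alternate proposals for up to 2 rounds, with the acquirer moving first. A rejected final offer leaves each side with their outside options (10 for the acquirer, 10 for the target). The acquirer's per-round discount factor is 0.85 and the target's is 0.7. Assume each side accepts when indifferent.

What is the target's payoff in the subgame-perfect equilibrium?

Round 2 (the target proposes): the acquirer gets 10 if talks fail, so the target offers 10 and keeps 90.
Round 1 (the acquirer proposes): the target can get 90 next round, worth 0.7 × 90 = 63 now. The acquirer offers 63 and keeps 100 − 63 = 37.

63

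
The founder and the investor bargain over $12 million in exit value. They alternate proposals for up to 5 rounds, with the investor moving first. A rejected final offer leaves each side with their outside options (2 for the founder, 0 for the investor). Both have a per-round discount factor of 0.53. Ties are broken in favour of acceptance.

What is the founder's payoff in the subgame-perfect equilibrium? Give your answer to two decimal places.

Round 5 (the investor proposes): the founder gets 2 if talks fail, so the investor offers 2 and keeps 10.
Round 4 (the founder proposes): the investor can get 10 next round, worth 0.53 × 10 = 5.3 now, so the founder offers 5.3, keeping 6.7.
Round 3 (the investor proposes): the founder can get 6.7 next round, worth 0.53 × 6.7 = 3.551 now. The investor offers 3.551 and keeps 12 − 3.551 = 8.449.
Round 2 (the founder proposes): the investor can get 8.449 next round, worth 0.53 × 8.449 = 4.47797 now; the founder offers that and keeps 7.52203.
Round 1 (the investor proposes): the founder can get 7.52203 next round, worth 0.53 × 7.52203 = 3.9866759 now. The investor offers 3.9866759 and keeps 12 − 3.9866759 = 8.0133241.

3.99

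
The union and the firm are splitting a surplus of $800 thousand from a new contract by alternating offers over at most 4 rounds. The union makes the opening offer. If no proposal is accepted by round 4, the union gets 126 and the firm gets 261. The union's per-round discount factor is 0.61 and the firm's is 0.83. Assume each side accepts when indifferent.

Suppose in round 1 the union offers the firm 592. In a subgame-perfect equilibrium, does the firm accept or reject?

Accept

Round 4 (the firm proposes): the union gets 126 if talks fail, so the firm offers 126 and keeps 674.
Round 3 (the union proposes): the firm can get 674 next round, worth 0.83 × 674 = 559.42 now. The union offers 559.42 and keeps 800 − 559.42 = 240.58.
Round 2 (the firm proposes): the union can get 240.58 next round, worth 0.61 × 240.58 = 146.7538 now. The firm offers 146.7538 and keeps 800 − 146.7538 = 653.2462.
So by rejecting in round 1, the firm gets 653.2462 next round, worth 0.83 × 653.2462 = 542.194346 now.
Offer 592 ≥ 542.194346, so the firm accepts.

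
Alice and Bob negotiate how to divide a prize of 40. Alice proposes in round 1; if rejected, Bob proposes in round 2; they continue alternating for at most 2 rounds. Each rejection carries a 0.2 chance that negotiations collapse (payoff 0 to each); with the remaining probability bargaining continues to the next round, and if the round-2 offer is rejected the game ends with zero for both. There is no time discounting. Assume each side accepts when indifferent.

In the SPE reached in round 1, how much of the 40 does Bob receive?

32

By backward induction:
Round 2 (Bob proposes): rejection yields 0 for Alice; Bob offers 0 and keeps 40.
Round 1 (Alice proposes): rejecting gives Bob an expected 0.8 × 40 = 32. Alice offers 32 and keeps 40 − 32 = 8.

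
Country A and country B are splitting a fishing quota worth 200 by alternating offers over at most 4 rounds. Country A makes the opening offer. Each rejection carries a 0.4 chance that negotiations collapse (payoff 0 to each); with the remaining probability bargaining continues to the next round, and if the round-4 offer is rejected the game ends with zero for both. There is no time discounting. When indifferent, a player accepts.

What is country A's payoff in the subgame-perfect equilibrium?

By backward induction:
Round 4 (country B proposes): rejection yields 0 for country A; country B offers 0 and keeps 200.
Round 3 (country A proposes): rejecting gives country B an expected 0.6 × 200 = 120; country A offers that and keeps 80.
Round 2 (country B proposes): rejecting gives country A an expected 0.6 × 80 = 48, so country B offers 48, keeping 152.
Round 1 (country A proposes): rejecting gives country B an expected 0.6 × 152 = 91.2. Country A offers 91.2 and keeps 200 − 91.2 = 108.8.

108.8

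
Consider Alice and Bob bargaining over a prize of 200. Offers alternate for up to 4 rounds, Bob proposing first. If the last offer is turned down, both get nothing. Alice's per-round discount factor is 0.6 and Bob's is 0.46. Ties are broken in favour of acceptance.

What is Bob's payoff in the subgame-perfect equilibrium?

102.08

Work backward from the last round.
Round 4 (Alice proposes): rejection yields 0 for Bob; Alice offers 0 and keeps 200.
Round 3 (Bob proposes): Alice can get 200 next round, worth 0.6 × 200 = 120 now, so Bob offers 120, keeping 80.
Round 2 (Alice proposes): Bob can get 80 next round, worth 0.46 × 80 = 36.8 now, so Alice offers 36.8, keeping 163.2.
Round 1 (Bob proposes): Alice can get 163.2 next round, worth 0.6 × 163.2 = 97.92 now; Bob offers that and keeps 102.08.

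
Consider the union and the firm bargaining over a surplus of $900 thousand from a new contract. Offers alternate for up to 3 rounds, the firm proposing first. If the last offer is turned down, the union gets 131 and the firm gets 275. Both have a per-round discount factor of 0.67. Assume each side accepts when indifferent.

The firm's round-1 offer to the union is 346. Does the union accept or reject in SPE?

Accept

Round 3 (the firm proposes): the union gets 131 if talks fail, so the firm offers 131 and keeps 769.
Round 2 (the union proposes): the firm can get 769 next round, worth 0.67 × 769 = 515.23 now; the union offers that and keeps 384.77.
So by rejecting in round 1, the union gets 384.77 next round, worth 0.67 × 384.77 = 257.7959 now.
Offer 346 ≥ 257.7959, so the union accepts.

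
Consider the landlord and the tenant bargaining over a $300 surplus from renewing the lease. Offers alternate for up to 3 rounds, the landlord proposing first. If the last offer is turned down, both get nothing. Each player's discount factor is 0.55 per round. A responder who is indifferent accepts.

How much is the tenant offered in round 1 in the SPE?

74.25

Round 3 (the landlord proposes): rejection yields 0 for the tenant; the landlord offers 0 and keeps 300.
Round 2 (the tenant proposes): the landlord can get 300 next round, worth 0.55 × 300 = 165 now; the tenant offers that and keeps 135.
Round 1 (the landlord proposes): the tenant can get 135 next round, worth 0.55 × 135 = 74.25 now; the landlord offers that and keeps 225.75.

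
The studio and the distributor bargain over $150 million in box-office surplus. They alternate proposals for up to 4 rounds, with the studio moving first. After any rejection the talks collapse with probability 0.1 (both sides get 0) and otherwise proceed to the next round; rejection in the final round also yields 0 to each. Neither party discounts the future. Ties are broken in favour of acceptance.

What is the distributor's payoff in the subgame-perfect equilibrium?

Round 4 (the distributor proposes): the studio will accept anything ≥ 0, so the distributor offers 0 and keeps 150.
Round 3 (the studio proposes): rejecting gives the distributor an expected 0.9 × 150 = 135; the studio offers that and keeps 15.
Round 2 (the distributor proposes): rejecting gives the studio an expected 0.9 × 15 = 13.5, so the distributor offers 13.5, keeping 136.5.
Round 1 (the studio proposes): rejecting gives the distributor an expected 0.9 × 136.5 = 122.85, so the studio offers 122.85, keeping 27.15.

122.85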